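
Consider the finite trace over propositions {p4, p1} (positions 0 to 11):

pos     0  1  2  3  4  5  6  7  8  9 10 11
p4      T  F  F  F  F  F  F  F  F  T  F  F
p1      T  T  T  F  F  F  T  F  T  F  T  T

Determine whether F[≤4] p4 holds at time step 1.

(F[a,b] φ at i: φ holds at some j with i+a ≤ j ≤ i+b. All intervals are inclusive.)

False

Check p4 at each j in [1,5]:
  j=1: false
  j=2: false
  j=3: false
  j=4: false
  j=5: false
No position in the window satisfies it → formula fails.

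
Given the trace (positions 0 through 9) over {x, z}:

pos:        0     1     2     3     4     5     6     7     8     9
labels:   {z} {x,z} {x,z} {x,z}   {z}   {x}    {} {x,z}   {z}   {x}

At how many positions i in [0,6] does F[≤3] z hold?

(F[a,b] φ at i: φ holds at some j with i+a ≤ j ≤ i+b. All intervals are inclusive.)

Evaluate at each i in [0,6]:
  i=0: ✓ (witness j=0)
  i=1: ✓ (witness j=1)
  i=2: ✓ (witness j=2)
  i=3: ✓ (witness j=3)
  i=4: ✓ (witness j=4)
  i=5: ✓ (witness j=7)
  i=6: ✓ (witness j=7)
Positions where it holds: {0, 1, 2, 3, 4, 5, 6} → 7.

7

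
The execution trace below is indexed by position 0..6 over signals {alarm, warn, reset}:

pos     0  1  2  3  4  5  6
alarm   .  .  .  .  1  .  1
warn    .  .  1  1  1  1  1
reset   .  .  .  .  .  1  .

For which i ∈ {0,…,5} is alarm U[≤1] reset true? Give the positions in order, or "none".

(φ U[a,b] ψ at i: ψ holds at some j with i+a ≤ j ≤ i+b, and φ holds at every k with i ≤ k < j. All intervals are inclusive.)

Evaluate at each i in [0,5]:
  i=0: ✗ (no rhs in [0,1])
  i=1: ✗ (no rhs in [1,2])
  i=2: ✗ (no rhs in [2,3])
  i=3: ✗ (no rhs in [3,4])
  i=4: ✓ (rhs at j=5; lhs holds on [4,4])
  i=5: ✓ (rhs at j=5)

4, 5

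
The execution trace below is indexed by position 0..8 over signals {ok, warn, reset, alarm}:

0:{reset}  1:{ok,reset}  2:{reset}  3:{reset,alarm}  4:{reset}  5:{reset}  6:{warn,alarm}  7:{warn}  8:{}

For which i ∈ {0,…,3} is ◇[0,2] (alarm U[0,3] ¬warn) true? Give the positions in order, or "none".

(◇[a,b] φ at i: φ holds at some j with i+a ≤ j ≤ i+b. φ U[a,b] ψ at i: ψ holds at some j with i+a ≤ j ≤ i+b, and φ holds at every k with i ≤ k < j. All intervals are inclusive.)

Evaluate at each i in [0,3]:
  i=0: ✓ (witness j=0)
  i=1: ✓ (witness j=1)
  i=2: ✓ (witness j=2)
  i=3: ✓ (witness j=3)

0, 1, 2, 3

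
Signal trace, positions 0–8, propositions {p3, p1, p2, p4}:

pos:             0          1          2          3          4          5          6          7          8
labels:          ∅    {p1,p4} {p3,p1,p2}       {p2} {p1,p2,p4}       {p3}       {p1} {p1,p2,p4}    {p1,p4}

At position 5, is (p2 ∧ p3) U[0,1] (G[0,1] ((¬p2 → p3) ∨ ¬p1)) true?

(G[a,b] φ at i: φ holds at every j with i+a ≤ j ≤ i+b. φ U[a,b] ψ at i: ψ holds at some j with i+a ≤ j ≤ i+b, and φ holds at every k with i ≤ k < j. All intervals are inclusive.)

False

Need some j in [5,6] with G[0,1] ((¬p2 → p3) ∨ ¬p1), and (p2 ∧ p3) at every k in [5,j-1].
  j=5: G[0,1] ((¬p2 → p3) ∨ ¬p1) — fails at 6.
  j=6: G[0,1] ((¬p2 → p3) ∨ ¬p1) — fails at 6.
No j in the window works → until fails.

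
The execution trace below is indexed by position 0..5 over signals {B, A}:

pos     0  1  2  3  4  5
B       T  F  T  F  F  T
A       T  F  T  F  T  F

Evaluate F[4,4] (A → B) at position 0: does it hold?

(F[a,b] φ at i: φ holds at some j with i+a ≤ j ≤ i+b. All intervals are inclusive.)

No

Check (A → B) at each j in [4,4]:
  j=4: false
No position in the window satisfies it → formula fails.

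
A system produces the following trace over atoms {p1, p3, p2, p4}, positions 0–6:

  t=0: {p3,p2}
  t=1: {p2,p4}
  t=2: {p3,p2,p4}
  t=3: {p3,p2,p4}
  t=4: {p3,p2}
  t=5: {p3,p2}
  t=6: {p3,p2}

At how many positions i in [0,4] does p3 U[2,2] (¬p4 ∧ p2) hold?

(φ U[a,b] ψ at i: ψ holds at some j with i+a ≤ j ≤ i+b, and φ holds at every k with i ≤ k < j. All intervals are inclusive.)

3

Evaluate at each i in [0,4]:
  i=0: ✗ (no rhs in [2,2])
  i=1: ✗ (no rhs in [3,3])
  i=2: ✓ (rhs at j=4; lhs holds on [2,3])
  i=3: ✓ (rhs at j=5; lhs holds on [3,4])
  i=4: ✓ (rhs at j=6; lhs holds on [4,5])
Positions where it holds: {2, 3, 4} → 3.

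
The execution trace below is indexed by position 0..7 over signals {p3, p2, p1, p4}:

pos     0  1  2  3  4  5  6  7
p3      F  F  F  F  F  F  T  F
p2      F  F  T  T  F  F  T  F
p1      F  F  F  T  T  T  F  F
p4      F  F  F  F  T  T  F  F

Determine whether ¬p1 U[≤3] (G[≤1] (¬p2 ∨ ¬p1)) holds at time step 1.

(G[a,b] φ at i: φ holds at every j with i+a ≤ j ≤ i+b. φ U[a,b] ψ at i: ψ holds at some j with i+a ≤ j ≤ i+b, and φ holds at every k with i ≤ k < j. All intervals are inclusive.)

True

Need some j in [1,4] with G[≤1] (¬p2 ∨ ¬p1), and ¬p1 at every k in [1,j-1].
  j=1: G[≤1] (¬p2 ∨ ¬p1) holds; no prefix to check → satisfied.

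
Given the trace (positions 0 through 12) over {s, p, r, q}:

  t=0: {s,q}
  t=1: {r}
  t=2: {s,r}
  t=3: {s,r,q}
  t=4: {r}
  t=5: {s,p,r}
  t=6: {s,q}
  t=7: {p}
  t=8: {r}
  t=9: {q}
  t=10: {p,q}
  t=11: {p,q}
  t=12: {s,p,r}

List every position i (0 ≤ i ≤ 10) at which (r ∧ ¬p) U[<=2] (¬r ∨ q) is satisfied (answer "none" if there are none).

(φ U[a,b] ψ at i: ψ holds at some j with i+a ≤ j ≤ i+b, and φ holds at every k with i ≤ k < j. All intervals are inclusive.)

0, 1, 2, 3, 6, 7, 8, 9, 10

Evaluate at each i in [0,10]:
  i=0: ✓ (rhs at j=0)
  i=1: ✓ (rhs at j=3; lhs holds on [1,2])
  i=2: ✓ (rhs at j=3; lhs holds on [2,2])
  i=3: ✓ (rhs at j=3)
  i=4: ✗ (lhs fails at k=5 before rhs at j=6)
  i=5: ✗ (lhs fails at k=5 before rhs at j=6)
  i=6: ✓ (rhs at j=6)
  i=7: ✓ (rhs at j=7)
  i=8: ✓ (rhs at j=9; lhs holds on [8,8])
  i=9: ✓ (rhs at j=9)
  i=10: ✓ (rhs at j=10)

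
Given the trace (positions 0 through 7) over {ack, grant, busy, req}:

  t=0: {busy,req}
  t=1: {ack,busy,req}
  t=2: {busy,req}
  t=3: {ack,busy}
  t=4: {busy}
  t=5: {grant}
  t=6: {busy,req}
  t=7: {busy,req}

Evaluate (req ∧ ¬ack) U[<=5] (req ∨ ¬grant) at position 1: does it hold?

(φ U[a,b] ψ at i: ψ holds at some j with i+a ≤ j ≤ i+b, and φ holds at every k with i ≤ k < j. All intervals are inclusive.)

Need some j in [1,6] with (req ∨ ¬grant), and (req ∧ ¬ack) at every k in [1,j-1].
  j=1: (req ∨ ¬grant) holds; no prefix to check → satisfied.

Yes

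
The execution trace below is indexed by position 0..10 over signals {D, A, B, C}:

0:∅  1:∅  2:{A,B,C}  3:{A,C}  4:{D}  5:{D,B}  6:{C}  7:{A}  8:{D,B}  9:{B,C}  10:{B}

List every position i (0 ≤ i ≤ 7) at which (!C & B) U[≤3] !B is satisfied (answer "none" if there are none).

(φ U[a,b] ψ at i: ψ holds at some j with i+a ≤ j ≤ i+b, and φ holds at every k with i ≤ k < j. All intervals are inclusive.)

Evaluate at each i in [0,7]:
  i=0: ✓ (rhs at j=0)
  i=1: ✓ (rhs at j=1)
  i=2: ✗ (lhs fails at k=2 before rhs at j=3)
  i=3: ✓ (rhs at j=3)
  i=4: ✓ (rhs at j=4)
  i=5: ✓ (rhs at j=6; lhs holds on [5,5])
  i=6: ✓ (rhs at j=6)
  i=7: ✓ (rhs at j=7)

0, 1, 3, 4, 5, 6, 7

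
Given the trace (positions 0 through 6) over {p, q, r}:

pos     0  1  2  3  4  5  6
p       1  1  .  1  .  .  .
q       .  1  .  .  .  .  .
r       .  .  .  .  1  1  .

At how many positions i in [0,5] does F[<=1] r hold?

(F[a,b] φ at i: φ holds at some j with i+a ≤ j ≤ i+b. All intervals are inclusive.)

Evaluate at each i in [0,5]:
  i=0: ✗ (none in [0,1])
  i=1: ✗ (none in [1,2])
  i=2: ✗ (none in [2,3])
  i=3: ✓ (witness j=4)
  i=4: ✓ (witness j=4)
  i=5: ✓ (witness j=5)
Positions where it holds: {3, 4, 5} → 3.

3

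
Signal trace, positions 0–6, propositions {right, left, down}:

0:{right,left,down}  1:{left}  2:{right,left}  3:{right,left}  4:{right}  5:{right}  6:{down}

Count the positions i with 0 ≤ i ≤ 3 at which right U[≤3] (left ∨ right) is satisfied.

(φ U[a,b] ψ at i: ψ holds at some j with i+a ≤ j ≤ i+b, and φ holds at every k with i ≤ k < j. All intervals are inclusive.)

4

Evaluate at each i in [0,3]:
  i=0: ✓ (rhs at j=0)
  i=1: ✓ (rhs at j=1)
  i=2: ✓ (rhs at j=2)
  i=3: ✓ (rhs at j=3)
Positions where it holds: {0, 1, 2, 3} → 4.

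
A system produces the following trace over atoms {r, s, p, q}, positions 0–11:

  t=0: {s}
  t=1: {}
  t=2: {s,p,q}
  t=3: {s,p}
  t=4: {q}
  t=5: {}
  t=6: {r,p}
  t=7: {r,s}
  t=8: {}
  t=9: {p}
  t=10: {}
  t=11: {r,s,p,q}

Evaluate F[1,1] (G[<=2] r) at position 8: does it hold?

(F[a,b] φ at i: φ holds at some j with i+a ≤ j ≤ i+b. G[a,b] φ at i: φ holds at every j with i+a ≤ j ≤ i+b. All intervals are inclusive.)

Does not hold

Check G[<=2] r at each j in [9,9]:
  j=9: fails at 9
No position in the window satisfies it → formula fails.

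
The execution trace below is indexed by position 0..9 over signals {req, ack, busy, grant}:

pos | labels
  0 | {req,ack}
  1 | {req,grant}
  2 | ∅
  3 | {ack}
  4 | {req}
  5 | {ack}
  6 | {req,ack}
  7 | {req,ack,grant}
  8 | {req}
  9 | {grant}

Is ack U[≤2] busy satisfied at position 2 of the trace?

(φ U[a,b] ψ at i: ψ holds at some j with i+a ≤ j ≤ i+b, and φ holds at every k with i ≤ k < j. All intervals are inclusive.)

Need some j in [2,4] with busy, and ack at every k in [2,j-1].
  j=2: busy false.
  j=3: busy false.
  j=4: busy false.
No j in the window works → until fails.

No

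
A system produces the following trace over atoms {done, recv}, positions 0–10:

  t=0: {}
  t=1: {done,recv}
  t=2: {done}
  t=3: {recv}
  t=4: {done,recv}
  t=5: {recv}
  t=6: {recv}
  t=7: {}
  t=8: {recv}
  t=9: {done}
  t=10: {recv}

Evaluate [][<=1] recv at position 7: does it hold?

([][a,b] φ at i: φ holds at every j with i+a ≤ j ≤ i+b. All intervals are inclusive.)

Check recv at every j in [7,8]:
  j=7: false
  j=8: true
Fails at j=7 → formula fails.

No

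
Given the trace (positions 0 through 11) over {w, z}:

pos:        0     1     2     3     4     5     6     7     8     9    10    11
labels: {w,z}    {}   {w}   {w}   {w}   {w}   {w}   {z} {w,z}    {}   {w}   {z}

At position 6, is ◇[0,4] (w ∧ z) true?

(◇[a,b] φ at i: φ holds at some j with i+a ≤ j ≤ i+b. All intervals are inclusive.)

Check (w ∧ z) at each j in [6,10]:
  j=6: false
  j=7: false
  j=8: true
  j=9: false
  j=10: false
Found at j=8 → formula holds.

Holds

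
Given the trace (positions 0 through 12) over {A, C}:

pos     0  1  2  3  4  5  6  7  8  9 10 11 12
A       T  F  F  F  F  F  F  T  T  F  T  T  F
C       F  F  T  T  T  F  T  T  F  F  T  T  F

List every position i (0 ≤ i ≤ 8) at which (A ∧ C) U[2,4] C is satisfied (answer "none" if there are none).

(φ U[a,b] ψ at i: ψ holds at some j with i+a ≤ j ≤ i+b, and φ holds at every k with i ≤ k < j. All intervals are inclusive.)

Evaluate at each i in [0,8]:
  i=0: ✗ (lhs fails at k=0 before rhs at j=2)
  i=1: ✗ (lhs fails at k=1 before rhs at j=3)
  i=2: ✗ (lhs fails at k=2 before rhs at j=4)
  i=3: ✗ (lhs fails at k=3 before rhs at j=6)
  i=4: ✗ (lhs fails at k=4 before rhs at j=6)
  i=5: ✗ (lhs fails at k=5 before rhs at j=7)
  i=6: ✗ (lhs fails at k=6 before rhs at j=10)
  i=7: ✗ (lhs fails at k=8 before rhs at j=10)
  i=8: ✗ (lhs fails at k=8 before rhs at j=10)

none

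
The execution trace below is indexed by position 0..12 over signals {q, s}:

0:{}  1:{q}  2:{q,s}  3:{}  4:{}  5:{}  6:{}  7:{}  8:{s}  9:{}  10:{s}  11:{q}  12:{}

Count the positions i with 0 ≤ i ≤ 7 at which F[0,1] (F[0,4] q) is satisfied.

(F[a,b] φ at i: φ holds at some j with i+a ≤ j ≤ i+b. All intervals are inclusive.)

Evaluate at each i in [0,7]:
  i=0: ✓ (witness j=0)
  i=1: ✓ (witness j=1)
  i=2: ✓ (witness j=2)
  i=3: ✗ (none in [3,4])
  i=4: ✗ (none in [4,5])
  i=5: ✗ (none in [5,6])
  i=6: ✓ (witness j=7)
  i=7: ✓ (witness j=7)
Positions where it holds: {0, 1, 2, 6, 7} → 5.

5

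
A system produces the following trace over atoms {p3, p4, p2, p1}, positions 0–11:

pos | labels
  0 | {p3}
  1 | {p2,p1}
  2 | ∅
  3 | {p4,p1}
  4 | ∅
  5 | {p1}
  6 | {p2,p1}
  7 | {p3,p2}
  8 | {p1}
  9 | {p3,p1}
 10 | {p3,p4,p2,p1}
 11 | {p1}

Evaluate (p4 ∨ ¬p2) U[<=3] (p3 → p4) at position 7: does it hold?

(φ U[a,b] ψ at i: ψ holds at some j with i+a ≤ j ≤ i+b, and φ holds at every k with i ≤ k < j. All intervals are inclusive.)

No

Need some j in [7,10] with (p3 → p4), and (p4 ∨ ¬p2) at every k in [7,j-1].
  j=7: (p3 → p4) false.
  j=8: (p3 → p4) holds, but (p4 ∨ ¬p2) fails at k=7 → not this j.
  j=9: (p3 → p4) false.
  j=10: (p3 → p4) holds, but (p4 ∨ ¬p2) fails at k=7 → not this j.
No j in the window works → until fails.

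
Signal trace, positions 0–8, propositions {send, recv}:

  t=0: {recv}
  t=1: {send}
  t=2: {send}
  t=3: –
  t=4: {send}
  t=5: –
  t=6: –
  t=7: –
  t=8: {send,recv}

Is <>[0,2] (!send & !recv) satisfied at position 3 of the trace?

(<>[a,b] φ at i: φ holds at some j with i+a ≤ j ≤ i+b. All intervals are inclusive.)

Holds

Check (!send & !recv) at each j in [3,5]:
  j=3: true
  j=4: false
  j=5: true
Found at j=3 → formula holds.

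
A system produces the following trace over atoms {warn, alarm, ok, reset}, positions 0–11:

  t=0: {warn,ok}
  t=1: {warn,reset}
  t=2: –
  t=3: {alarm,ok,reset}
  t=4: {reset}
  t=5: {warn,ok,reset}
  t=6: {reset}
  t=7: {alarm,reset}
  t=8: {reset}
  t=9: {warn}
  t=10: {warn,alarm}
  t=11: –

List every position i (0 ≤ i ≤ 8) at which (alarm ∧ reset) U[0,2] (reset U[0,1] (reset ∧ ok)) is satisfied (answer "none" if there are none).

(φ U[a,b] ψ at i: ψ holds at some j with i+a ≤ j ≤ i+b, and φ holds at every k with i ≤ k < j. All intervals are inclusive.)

3, 4, 5

Evaluate at each i in [0,8]:
  i=0: ✗ (no rhs in [0,2])
  i=1: ✗ (lhs fails at k=1 before rhs at j=3)
  i=2: ✗ (lhs fails at k=2 before rhs at j=3)
  i=3: ✓ (rhs at j=3)
  i=4: ✓ (rhs at j=4)
  i=5: ✓ (rhs at j=5)
  i=6: ✗ (no rhs in [6,8])
  i=7: ✗ (no rhs in [7,9])
  i=8: ✗ (no rhs in [8,10])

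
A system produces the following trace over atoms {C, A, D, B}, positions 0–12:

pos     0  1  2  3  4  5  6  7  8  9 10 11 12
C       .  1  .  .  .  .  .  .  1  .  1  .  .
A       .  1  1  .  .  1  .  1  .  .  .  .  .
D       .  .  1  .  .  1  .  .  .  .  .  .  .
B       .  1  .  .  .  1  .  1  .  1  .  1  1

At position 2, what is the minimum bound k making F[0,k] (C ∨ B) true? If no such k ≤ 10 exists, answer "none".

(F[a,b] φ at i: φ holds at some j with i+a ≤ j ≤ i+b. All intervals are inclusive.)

3

Scan j = 2,3,… for (C ∨ B):
  j=2: fails
  j=3: fails
  j=4: fails
  j=5: holds
First hit at j=5, so smallest k = 5-2 = 3.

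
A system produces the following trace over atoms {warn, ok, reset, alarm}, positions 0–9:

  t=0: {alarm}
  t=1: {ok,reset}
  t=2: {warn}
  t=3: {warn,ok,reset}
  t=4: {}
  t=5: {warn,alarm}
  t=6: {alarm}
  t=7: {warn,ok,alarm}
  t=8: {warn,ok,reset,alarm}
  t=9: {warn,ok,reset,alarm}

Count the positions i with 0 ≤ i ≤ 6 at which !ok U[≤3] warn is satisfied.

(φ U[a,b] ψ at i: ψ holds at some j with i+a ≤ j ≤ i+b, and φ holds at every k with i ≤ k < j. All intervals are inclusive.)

5

Evaluate at each i in [0,6]:
  i=0: ✗ (lhs fails at k=1 before rhs at j=2)
  i=1: ✗ (lhs fails at k=1 before rhs at j=2)
  i=2: ✓ (rhs at j=2)
  i=3: ✓ (rhs at j=3)
  i=4: ✓ (rhs at j=5; lhs holds on [4,4])
  i=5: ✓ (rhs at j=5)
  i=6: ✓ (rhs at j=7; lhs holds on [6,6])
Positions where it holds: {2, 3, 4, 5, 6} → 5.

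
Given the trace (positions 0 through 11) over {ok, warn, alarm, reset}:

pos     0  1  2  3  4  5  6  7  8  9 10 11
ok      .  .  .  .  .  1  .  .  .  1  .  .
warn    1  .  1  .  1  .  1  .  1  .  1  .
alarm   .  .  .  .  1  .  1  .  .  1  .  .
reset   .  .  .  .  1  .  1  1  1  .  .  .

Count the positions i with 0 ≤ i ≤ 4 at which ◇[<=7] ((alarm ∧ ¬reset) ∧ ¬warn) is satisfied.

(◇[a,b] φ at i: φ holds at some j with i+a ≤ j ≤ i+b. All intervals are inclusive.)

Evaluate at each i in [0,4]:
  i=0: ✗ (none in [0,7])
  i=1: ✗ (none in [1,8])
  i=2: ✓ (witness j=9)
  i=3: ✓ (witness j=9)
  i=4: ✓ (witness j=9)
Positions where it holds: {2, 3, 4} → 3.

3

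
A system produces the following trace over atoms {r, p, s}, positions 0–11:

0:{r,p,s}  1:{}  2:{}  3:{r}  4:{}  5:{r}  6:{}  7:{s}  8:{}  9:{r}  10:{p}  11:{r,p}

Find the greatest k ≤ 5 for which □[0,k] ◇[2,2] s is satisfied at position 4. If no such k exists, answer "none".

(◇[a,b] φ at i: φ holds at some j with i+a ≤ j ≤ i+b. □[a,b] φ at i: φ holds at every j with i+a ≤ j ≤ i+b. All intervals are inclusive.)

none

◇[2,2] s must hold from j=4 onward; find where it first fails.
  j=4: fails → no k works.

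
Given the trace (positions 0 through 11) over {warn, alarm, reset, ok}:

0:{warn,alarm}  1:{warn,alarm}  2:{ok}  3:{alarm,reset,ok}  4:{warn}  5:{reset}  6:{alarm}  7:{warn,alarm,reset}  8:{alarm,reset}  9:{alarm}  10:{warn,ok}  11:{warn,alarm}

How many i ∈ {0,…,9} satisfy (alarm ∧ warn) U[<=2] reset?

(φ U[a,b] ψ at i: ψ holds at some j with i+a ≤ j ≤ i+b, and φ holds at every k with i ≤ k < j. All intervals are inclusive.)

Evaluate at each i in [0,9]:
  i=0: ✗ (no rhs in [0,2])
  i=1: ✗ (lhs fails at k=2 before rhs at j=3)
  i=2: ✗ (lhs fails at k=2 before rhs at j=3)
  i=3: ✓ (rhs at j=3)
  i=4: ✗ (lhs fails at k=4 before rhs at j=5)
  i=5: ✓ (rhs at j=5)
  i=6: ✗ (lhs fails at k=6 before rhs at j=7)
  i=7: ✓ (rhs at j=7)
  i=8: ✓ (rhs at j=8)
  i=9: ✗ (no rhs in [9,11])
Positions where it holds: {3, 5, 7, 8} → 4.

4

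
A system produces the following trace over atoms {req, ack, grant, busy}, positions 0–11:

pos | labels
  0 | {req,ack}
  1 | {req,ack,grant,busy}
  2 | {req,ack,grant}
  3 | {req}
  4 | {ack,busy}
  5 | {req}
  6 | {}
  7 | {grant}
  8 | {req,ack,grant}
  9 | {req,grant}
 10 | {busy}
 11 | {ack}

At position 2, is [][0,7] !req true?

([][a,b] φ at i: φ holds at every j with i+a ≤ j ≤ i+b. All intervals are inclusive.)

False

Check !req at every j in [2,9]:
  j=2: false
  j=3: false
  j=4: true
  j=5: false
  j=6: true
  j=7: true
  j=8: false
  j=9: false
Fails at j=2 → formula fails.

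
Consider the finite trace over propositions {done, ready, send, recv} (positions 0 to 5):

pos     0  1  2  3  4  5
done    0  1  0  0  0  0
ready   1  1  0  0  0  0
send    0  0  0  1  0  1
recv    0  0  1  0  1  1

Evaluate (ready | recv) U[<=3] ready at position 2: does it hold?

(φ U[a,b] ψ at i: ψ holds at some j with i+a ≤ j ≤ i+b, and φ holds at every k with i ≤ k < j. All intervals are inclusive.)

No

Need some j in [2,5] with ready, and (ready | recv) at every k in [2,j-1].
  j=2: ready false.
  j=3: ready false.
  j=4: ready false.
  j=5: ready false.
No j in the window works → until fails.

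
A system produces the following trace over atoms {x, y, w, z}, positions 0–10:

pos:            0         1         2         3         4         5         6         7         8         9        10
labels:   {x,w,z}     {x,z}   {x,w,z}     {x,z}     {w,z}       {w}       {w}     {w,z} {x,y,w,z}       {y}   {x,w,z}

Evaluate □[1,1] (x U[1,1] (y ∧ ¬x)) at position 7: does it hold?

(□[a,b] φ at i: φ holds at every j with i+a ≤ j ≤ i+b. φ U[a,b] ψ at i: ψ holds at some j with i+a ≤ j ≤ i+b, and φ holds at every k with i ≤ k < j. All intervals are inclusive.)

Check (x U[1,1] (y ∧ ¬x)) at every j in [8,8]:
  j=8: holds
All positions satisfy it → formula holds.

Yes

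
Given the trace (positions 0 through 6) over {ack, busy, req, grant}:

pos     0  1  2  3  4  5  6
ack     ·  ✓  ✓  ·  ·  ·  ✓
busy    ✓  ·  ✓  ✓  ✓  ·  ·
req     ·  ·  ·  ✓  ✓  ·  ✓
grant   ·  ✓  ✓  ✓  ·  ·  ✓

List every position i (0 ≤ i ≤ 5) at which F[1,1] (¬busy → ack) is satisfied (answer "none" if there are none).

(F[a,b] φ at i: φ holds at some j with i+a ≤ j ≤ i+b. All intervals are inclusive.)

0, 1, 2, 3, 5

Evaluate at each i in [0,5]:
  i=0: ✓ (witness j=1)
  i=1: ✓ (witness j=2)
  i=2: ✓ (witness j=3)
  i=3: ✓ (witness j=4)
  i=4: ✗ (none in [5,5])
  i=5: ✓ (witness j=6)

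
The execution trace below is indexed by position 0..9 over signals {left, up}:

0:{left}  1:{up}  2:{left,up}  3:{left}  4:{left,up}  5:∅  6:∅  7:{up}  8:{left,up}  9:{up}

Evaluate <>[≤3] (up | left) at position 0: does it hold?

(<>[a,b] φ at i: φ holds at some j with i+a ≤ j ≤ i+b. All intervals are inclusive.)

Check (up | left) at each j in [0,3]:
  j=0: true
  j=1: true
  j=2: true
  j=3: true
Found at j=0 → formula holds.

True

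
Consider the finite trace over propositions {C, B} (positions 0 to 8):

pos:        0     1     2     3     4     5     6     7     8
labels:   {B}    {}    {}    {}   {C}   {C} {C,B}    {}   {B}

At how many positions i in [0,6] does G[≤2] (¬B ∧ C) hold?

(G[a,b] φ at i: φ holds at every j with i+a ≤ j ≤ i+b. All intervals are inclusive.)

Evaluate at each i in [0,6]:
  i=0: ✗ (fails at j=0)
  i=1: ✗ (fails at j=1)
  i=2: ✗ (fails at j=2)
  i=3: ✗ (fails at j=3)
  i=4: ✗ (fails at j=6)
  i=5: ✗ (fails at j=6)
  i=6: ✗ (fails at j=6)
Positions where it holds: {} → 0.

0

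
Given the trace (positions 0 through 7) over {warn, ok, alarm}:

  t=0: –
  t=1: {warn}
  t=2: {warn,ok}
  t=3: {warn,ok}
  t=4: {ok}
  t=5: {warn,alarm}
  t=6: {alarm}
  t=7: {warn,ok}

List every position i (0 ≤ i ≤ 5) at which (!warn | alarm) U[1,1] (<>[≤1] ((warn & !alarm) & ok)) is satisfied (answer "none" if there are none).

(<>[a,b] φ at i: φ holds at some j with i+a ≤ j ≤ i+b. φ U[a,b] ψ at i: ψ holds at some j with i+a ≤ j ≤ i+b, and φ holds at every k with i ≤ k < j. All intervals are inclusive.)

Evaluate at each i in [0,5]:
  i=0: ✓ (rhs at j=1; lhs holds on [0,0])
  i=1: ✗ (lhs fails at k=1 before rhs at j=2)
  i=2: ✗ (lhs fails at k=2 before rhs at j=3)
  i=3: ✗ (no rhs in [4,4])
  i=4: ✗ (no rhs in [5,5])
  i=5: ✓ (rhs at j=6; lhs holds on [5,5])

0, 5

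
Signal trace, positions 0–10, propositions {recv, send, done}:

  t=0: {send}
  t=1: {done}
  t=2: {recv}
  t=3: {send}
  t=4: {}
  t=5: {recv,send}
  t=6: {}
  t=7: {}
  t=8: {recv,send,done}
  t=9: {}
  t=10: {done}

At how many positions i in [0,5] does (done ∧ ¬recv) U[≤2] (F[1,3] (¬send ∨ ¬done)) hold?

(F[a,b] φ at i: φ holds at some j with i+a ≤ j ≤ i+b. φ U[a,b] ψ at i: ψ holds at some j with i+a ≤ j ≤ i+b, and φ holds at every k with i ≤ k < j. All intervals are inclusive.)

6

Evaluate at each i in [0,5]:
  i=0: ✓ (rhs at j=0)
  i=1: ✓ (rhs at j=1)
  i=2: ✓ (rhs at j=2)
  i=3: ✓ (rhs at j=3)
  i=4: ✓ (rhs at j=4)
  i=5: ✓ (rhs at j=5)
Positions where it holds: {0, 1, 2, 3, 4, 5} → 6.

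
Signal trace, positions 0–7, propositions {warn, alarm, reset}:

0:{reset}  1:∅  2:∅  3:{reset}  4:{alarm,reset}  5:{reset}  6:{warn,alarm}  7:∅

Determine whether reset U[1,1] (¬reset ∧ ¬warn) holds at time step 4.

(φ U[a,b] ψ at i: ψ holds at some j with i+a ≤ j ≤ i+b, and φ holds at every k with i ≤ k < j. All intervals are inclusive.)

No

Need some j in [5,5] with (¬reset ∧ ¬warn), and reset at every k in [4,j-1].
  j=5: (¬reset ∧ ¬warn) false.
No j in the window works → until fails.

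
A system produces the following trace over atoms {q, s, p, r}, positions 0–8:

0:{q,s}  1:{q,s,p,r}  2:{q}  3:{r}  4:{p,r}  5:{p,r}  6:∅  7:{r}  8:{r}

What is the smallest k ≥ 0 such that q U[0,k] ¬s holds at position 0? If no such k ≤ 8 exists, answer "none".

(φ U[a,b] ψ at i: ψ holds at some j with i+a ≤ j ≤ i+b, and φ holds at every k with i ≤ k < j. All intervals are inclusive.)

Need earliest j ≥ 0 with ¬s, and q at every k in [0,j-1].
  j=0: rhs fails.
  j=1: rhs fails.
  j=2: rhs holds; lhs holds on [0,1]. k = 2.

2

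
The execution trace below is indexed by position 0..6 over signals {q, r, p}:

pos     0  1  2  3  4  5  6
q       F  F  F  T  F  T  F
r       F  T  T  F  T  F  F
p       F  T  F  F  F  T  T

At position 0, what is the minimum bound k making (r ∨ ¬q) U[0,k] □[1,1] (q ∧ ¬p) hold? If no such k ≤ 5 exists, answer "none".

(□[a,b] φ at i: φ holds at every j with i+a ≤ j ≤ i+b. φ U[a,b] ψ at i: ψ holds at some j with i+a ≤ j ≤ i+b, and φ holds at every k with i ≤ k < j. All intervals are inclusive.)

2

Need earliest j ≥ 0 with □[1,1] (q ∧ ¬p), and (r ∨ ¬q) at every k in [0,j-1].
  j=0: rhs fails.
  j=1: rhs fails.
  j=2: rhs holds; lhs holds on [0,1]. k = 2.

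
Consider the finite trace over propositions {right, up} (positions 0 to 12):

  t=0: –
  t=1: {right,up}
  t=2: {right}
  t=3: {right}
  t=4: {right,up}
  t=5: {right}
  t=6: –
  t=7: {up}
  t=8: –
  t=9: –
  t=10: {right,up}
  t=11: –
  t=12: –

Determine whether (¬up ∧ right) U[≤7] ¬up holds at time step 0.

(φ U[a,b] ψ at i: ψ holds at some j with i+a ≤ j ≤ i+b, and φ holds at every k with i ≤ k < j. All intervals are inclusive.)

Yes

Need some j in [0,7] with ¬up, and (¬up ∧ right) at every k in [0,j-1].
  j=0: ¬up holds; no prefix to check → satisfied.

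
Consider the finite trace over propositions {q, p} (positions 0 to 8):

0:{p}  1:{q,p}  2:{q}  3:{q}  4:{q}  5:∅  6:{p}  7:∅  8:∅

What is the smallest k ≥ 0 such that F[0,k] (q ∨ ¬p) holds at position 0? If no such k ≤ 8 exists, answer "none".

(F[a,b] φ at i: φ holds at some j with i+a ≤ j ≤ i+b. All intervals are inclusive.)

Scan j = 0,1,… for (q ∨ ¬p):
  j=0: fails
  j=1: holds
First hit at j=1, so smallest k = 1-0 = 1.

1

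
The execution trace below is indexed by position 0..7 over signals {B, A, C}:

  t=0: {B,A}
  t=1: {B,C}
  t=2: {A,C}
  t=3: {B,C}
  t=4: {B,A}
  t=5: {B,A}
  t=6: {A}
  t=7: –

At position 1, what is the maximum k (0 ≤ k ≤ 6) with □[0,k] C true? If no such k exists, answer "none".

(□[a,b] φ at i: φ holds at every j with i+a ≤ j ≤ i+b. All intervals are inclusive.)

2

C must hold from j=1 onward; find where it first fails.
  j=1: holds
  j=2: holds
  j=3: holds
  j=4: fails
Holds on [1,3], so largest k = 2.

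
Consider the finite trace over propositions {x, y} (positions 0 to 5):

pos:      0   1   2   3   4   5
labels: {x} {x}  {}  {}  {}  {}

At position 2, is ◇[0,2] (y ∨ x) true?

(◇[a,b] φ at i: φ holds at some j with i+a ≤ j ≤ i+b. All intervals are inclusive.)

False

Check (y ∨ x) at each j in [2,4]:
  j=2: false
  j=3: false
  j=4: false
No position in the window satisfies it → formula fails.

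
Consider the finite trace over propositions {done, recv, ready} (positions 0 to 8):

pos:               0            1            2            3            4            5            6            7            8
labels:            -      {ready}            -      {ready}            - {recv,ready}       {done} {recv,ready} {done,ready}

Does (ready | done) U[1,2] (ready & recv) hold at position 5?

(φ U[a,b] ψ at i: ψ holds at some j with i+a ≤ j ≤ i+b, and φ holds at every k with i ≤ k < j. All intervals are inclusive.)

Need some j in [6,7] with (ready & recv), and (ready | done) at every k in [5,j-1].
  j=6: (ready & recv) false.
  j=7: (ready & recv) holds; (ready | done) holds at every k in [5,6] → satisfied.

Holds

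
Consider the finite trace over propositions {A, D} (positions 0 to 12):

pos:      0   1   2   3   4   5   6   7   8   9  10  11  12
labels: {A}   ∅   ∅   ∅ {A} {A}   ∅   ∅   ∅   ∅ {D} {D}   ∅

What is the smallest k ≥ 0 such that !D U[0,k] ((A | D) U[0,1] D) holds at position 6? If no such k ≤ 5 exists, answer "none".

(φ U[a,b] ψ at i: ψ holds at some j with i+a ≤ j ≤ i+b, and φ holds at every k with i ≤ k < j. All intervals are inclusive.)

4

Need earliest j ≥ 6 with ((A | D) U[0,1] D), and !D at every k in [6,j-1].
  j=6: rhs fails.
  j=7: rhs fails.
  j=8: rhs fails.
  j=9: rhs fails.
  j=10: rhs holds; lhs holds on [6,9]. k = 4.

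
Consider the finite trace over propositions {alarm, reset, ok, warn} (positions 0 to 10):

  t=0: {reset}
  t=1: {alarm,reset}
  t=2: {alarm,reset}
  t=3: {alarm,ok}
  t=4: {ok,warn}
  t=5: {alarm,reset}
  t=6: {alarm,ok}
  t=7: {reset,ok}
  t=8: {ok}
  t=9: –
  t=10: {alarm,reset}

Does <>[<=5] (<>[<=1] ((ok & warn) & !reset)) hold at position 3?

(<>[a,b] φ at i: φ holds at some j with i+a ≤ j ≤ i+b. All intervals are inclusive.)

True

Check <>[<=1] ((ok & warn) & !reset) at each j in [3,8]:
  j=3: holds (witness at 4)
  j=4: holds (witness at 4)
  j=5: fails (none in [5,6])
  j=6: fails (none in [6,7])
  j=7: fails (none in [7,8])
  j=8: fails (none in [8,9])
Found at j=3 → formula holds.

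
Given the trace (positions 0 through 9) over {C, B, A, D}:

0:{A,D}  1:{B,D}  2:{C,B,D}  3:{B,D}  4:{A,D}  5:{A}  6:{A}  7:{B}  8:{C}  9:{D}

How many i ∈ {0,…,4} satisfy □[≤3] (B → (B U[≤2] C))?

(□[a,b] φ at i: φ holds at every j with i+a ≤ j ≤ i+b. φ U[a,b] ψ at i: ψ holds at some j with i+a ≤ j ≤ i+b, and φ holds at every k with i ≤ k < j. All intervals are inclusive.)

Evaluate at each i in [0,4]:
  i=0: ✗ (fails at j=3)
  i=1: ✗ (fails at j=3)
  i=2: ✗ (fails at j=3)
  i=3: ✗ (fails at j=3)
  i=4: ✓ (all of [4,7])
Positions where it holds: {4} → 1.

1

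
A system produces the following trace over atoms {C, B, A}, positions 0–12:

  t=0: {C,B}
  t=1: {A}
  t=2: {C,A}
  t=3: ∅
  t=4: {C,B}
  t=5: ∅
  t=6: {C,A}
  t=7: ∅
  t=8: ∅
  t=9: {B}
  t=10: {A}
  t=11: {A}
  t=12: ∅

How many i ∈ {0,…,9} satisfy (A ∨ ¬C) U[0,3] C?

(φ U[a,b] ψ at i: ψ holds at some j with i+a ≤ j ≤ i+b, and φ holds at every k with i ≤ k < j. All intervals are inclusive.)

Evaluate at each i in [0,9]:
  i=0: ✓ (rhs at j=0)
  i=1: ✓ (rhs at j=2; lhs holds on [1,1])
  i=2: ✓ (rhs at j=2)
  i=3: ✓ (rhs at j=4; lhs holds on [3,3])
  i=4: ✓ (rhs at j=4)
  i=5: ✓ (rhs at j=6; lhs holds on [5,5])
  i=6: ✓ (rhs at j=6)
  i=7: ✗ (no rhs in [7,10])
  i=8: ✗ (no rhs in [8,11])
  i=9: ✗ (no rhs in [9,12])
Positions where it holds: {0, 1, 2, 3, 4, 5, 6} → 7.

7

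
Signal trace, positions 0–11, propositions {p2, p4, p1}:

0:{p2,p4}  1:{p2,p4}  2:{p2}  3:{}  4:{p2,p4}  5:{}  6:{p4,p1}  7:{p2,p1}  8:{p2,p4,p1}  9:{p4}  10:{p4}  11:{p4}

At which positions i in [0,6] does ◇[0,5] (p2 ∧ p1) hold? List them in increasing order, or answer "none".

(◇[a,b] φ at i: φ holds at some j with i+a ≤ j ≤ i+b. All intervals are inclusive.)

Evaluate at each i in [0,6]:
  i=0: ✗ (none in [0,5])
  i=1: ✗ (none in [1,6])
  i=2: ✓ (witness j=7)
  i=3: ✓ (witness j=7)
  i=4: ✓ (witness j=7)
  i=5: ✓ (witness j=7)
  i=6: ✓ (witness j=7)

2, 3, 4, 5, 6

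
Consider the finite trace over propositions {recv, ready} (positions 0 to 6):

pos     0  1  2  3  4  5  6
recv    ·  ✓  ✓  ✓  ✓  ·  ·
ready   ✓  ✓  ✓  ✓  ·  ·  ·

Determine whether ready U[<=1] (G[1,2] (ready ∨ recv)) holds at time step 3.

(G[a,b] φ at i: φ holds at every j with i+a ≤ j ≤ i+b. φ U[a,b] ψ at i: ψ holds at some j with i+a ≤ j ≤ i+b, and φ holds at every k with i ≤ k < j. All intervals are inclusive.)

Need some j in [3,4] with G[1,2] (ready ∨ recv), and ready at every k in [3,j-1].
  j=3: G[1,2] (ready ∨ recv) — fails at 5.
  j=4: G[1,2] (ready ∨ recv) — fails at 5.
No j in the window works → until fails.

No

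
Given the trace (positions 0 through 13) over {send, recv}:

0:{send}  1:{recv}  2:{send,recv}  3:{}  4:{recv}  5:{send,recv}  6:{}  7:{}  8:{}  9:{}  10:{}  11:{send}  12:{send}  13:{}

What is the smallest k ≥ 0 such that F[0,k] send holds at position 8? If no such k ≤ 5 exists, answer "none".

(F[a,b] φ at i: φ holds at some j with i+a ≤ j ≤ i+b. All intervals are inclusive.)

3

Scan j = 8,9,… for send:
  j=8: fails
  j=9: fails
  j=10: fails
  j=11: holds
First hit at j=11, so smallest k = 11-8 = 3.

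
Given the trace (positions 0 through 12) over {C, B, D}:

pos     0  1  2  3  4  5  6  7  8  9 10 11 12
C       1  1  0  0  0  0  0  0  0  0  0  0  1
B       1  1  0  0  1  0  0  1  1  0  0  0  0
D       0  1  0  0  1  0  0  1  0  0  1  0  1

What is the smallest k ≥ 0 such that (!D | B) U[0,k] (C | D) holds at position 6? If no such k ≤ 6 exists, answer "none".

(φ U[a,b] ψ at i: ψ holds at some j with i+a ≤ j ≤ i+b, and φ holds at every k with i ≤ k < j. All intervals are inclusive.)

1

Need earliest j ≥ 6 with (C | D), and (!D | B) at every k in [6,j-1].
  j=6: rhs fails.
  j=7: rhs holds; lhs holds on [6,6]. k = 1.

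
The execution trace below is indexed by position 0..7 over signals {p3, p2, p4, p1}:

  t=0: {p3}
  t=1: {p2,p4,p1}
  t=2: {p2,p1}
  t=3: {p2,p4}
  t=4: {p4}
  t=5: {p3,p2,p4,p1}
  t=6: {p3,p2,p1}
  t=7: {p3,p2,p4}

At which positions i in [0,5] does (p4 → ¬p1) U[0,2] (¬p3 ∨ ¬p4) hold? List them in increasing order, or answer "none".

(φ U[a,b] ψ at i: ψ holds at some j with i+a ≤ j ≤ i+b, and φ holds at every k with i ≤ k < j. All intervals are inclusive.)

0, 1, 2, 3, 4

Evaluate at each i in [0,5]:
  i=0: ✓ (rhs at j=0)
  i=1: ✓ (rhs at j=1)
  i=2: ✓ (rhs at j=2)
  i=3: ✓ (rhs at j=3)
  i=4: ✓ (rhs at j=4)
  i=5: ✗ (lhs fails at k=5 before rhs at j=6)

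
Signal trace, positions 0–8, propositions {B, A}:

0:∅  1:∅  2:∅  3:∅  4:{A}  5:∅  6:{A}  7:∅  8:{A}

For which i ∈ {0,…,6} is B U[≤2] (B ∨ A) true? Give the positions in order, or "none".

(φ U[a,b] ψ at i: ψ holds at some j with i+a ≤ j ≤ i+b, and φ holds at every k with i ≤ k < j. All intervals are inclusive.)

4, 6

Evaluate at each i in [0,6]:
  i=0: ✗ (no rhs in [0,2])
  i=1: ✗ (no rhs in [1,3])
  i=2: ✗ (lhs fails at k=2 before rhs at j=4)
  i=3: ✗ (lhs fails at k=3 before rhs at j=4)
  i=4: ✓ (rhs at j=4)
  i=5: ✗ (lhs fails at k=5 before rhs at j=6)
  i=6: ✓ (rhs at j=6)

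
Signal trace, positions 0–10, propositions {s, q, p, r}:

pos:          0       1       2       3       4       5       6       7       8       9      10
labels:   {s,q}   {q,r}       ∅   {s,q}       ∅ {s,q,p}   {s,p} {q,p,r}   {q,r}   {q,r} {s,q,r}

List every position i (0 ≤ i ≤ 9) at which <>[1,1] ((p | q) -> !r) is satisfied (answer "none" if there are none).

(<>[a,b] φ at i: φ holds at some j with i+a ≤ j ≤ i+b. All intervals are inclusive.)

1, 2, 3, 4, 5

Evaluate at each i in [0,9]:
  i=0: ✗ (none in [1,1])
  i=1: ✓ (witness j=2)
  i=2: ✓ (witness j=3)
  i=3: ✓ (witness j=4)
  i=4: ✓ (witness j=5)
  i=5: ✓ (witness j=6)
  i=6: ✗ (none in [7,7])
  i=7: ✗ (none in [8,8])
  i=8: ✗ (none in [9,9])
  i=9: ✗ (none in [10,10])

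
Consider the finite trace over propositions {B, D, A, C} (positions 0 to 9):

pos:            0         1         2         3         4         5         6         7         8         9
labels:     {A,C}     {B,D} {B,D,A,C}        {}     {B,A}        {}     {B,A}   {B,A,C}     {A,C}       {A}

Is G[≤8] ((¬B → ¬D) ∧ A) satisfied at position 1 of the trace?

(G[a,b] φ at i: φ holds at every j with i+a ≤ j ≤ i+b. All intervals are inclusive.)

Check ((¬B → ¬D) ∧ A) at every j in [1,9]:
  j=1: false
  j=2: true
  j=3: false
  j=4: true
  j=5: false
  j=6: true
  j=7: true
  j=8: true
  j=9: true
Fails at j=1 → formula fails.

Does not hold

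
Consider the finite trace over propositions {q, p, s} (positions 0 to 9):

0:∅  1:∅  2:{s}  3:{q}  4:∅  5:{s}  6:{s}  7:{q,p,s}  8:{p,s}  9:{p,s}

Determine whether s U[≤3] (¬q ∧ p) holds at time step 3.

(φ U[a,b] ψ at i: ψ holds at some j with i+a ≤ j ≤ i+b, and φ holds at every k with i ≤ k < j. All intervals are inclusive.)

No

Need some j in [3,6] with (¬q ∧ p), and s at every k in [3,j-1].
  j=3: (¬q ∧ p) false.
  j=4: (¬q ∧ p) false.
  j=5: (¬q ∧ p) false.
  j=6: (¬q ∧ p) false.
No j in the window works → until fails.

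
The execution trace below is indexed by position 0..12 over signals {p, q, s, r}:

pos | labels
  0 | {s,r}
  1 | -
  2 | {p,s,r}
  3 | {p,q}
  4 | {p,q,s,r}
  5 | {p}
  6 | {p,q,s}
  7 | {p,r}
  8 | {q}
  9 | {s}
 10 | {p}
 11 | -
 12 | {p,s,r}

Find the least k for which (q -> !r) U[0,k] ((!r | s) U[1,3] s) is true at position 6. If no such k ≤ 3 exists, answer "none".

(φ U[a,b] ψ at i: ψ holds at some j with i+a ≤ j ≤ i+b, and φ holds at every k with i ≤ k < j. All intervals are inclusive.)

Need earliest j ≥ 6 with ((!r | s) U[1,3] s), and (q -> !r) at every k in [6,j-1].
  j=6: rhs fails.
  j=7: rhs fails.
  j=8: rhs holds; lhs holds on [6,7]. k = 2.

2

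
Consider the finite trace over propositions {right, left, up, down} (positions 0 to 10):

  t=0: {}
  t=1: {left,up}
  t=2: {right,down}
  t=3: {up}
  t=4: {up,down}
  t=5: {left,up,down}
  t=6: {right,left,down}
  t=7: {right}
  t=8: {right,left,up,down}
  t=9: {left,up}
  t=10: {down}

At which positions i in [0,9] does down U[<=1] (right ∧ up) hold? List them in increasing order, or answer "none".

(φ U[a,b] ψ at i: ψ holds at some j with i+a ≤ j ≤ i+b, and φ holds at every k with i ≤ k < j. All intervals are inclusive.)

Evaluate at each i in [0,9]:
  i=0: ✗ (no rhs in [0,1])
  i=1: ✗ (no rhs in [1,2])
  i=2: ✗ (no rhs in [2,3])
  i=3: ✗ (no rhs in [3,4])
  i=4: ✗ (no rhs in [4,5])
  i=5: ✗ (no rhs in [5,6])
  i=6: ✗ (no rhs in [6,7])
  i=7: ✗ (lhs fails at k=7 before rhs at j=8)
  i=8: ✓ (rhs at j=8)
  i=9: ✗ (no rhs in [9,10])

8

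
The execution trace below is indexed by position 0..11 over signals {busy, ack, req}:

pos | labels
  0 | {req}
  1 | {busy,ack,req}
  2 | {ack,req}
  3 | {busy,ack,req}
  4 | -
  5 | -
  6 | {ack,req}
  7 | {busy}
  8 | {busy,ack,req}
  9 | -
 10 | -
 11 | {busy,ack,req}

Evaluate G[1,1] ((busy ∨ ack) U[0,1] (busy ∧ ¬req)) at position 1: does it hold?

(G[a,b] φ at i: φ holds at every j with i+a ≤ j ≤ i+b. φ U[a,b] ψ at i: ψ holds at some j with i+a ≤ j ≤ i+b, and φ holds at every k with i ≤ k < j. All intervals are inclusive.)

False

Check ((busy ∨ ack) U[0,1] (busy ∧ ¬req)) at every j in [2,2]:
  j=2: fails
Fails at j=2 → formula fails.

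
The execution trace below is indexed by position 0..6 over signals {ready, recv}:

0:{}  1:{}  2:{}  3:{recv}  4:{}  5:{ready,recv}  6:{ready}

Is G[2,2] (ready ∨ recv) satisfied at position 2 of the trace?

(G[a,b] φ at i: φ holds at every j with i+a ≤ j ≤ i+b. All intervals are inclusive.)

Check (ready ∨ recv) at every j in [4,4]:
  j=4: false
Fails at j=4 → formula fails.

Does not hold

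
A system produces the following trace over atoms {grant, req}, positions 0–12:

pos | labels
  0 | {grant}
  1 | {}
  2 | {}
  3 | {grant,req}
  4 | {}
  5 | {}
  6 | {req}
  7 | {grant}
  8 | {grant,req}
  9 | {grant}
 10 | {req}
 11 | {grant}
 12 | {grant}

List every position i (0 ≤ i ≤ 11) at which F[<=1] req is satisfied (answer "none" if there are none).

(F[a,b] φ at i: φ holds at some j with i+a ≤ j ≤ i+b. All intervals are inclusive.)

2, 3, 5, 6, 7, 8, 9, 10

Evaluate at each i in [0,11]:
  i=0: ✗ (none in [0,1])
  i=1: ✗ (none in [1,2])
  i=2: ✓ (witness j=3)
  i=3: ✓ (witness j=3)
  i=4: ✗ (none in [4,5])
  i=5: ✓ (witness j=6)
  i=6: ✓ (witness j=6)
  i=7: ✓ (witness j=8)
  i=8: ✓ (witness j=8)
  i=9: ✓ (witness j=10)
  i=10: ✓ (witness j=10)
  i=11: ✗ (none in [11,12])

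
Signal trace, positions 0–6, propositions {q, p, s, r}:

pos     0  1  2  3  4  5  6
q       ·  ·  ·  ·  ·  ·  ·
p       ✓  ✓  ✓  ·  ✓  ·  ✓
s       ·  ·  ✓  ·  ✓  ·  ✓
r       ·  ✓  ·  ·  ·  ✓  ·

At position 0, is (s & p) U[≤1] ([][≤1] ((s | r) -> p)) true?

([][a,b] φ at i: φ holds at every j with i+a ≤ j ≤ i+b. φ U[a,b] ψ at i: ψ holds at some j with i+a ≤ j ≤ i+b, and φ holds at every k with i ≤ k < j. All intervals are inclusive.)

Need some j in [0,1] with [][≤1] ((s | r) -> p), and (s & p) at every k in [0,j-1].
  j=0: [][≤1] ((s | r) -> p) holds; no prefix to check → satisfied.

Holds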